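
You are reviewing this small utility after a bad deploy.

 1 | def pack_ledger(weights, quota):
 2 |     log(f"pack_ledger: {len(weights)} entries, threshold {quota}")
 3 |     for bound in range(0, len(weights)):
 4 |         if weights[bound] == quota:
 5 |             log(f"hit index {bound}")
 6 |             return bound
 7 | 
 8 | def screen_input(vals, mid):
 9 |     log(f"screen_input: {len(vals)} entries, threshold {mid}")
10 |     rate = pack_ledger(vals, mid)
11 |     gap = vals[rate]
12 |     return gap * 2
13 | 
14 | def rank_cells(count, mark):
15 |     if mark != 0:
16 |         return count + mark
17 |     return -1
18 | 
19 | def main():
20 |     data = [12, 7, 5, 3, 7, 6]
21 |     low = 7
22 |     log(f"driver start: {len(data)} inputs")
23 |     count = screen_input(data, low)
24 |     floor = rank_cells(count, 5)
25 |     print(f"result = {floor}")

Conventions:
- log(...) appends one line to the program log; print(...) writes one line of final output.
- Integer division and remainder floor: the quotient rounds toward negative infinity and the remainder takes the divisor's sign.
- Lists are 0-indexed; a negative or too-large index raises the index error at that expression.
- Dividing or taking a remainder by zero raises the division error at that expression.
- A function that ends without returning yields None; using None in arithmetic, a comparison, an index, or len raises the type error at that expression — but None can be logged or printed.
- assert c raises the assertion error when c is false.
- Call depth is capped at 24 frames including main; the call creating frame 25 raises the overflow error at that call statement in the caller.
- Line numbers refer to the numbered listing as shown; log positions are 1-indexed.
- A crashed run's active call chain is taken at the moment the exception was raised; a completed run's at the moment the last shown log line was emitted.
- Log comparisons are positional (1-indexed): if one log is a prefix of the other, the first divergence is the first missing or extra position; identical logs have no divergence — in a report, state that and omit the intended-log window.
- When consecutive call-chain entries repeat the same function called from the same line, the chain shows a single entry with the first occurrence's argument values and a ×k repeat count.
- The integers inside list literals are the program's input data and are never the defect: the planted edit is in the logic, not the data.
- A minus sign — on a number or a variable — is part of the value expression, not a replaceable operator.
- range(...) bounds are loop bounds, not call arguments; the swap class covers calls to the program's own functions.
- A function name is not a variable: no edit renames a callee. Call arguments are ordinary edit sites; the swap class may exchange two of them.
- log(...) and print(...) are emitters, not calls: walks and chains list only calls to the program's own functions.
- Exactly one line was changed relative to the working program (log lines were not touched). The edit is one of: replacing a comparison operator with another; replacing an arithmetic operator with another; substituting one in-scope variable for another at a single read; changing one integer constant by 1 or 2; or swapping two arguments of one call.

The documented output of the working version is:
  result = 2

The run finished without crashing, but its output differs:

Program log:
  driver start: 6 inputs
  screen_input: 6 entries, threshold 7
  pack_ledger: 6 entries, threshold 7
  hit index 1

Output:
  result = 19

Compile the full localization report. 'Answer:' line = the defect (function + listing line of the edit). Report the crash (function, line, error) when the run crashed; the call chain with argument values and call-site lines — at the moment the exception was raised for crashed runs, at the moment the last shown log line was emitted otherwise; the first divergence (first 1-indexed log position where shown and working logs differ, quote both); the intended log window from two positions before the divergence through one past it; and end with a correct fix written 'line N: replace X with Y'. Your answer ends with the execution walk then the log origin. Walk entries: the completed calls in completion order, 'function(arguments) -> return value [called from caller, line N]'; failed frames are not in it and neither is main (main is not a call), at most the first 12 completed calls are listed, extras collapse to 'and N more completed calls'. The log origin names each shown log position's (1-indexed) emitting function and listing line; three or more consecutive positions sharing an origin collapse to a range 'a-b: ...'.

Answer: the defect is in rank_cells at line 16.
Core observation: Every logged value matches the working version; the printed result is what differs.
Call chain: main -> screen_input([12, 7, 5, 3, 7, 6], 7) (called at line 23) -> pack_ledger([12, 7, 5, 3, 7, 6], 7) (called at line 10).
First divergence: none — the logs agree in full.
Execution walk:
  pack_ledger([12, 7, 5, 3, 7, 6], 7) -> 1  [called from screen_input, line 10]
  screen_input([12, 7, 5, 3, 7, 6], 7) -> 14  [called from main, line 23]
  rank_cells(14, 5) -> 19  [called from main, line 24]
Log origins:
  1: logged in main at line 22
  2: logged in screen_input at line 9
  3: logged in pack_ledger at line 2
  4: logged in pack_ledger at line 5
A correct fix: line 16: replace `+` with `//`.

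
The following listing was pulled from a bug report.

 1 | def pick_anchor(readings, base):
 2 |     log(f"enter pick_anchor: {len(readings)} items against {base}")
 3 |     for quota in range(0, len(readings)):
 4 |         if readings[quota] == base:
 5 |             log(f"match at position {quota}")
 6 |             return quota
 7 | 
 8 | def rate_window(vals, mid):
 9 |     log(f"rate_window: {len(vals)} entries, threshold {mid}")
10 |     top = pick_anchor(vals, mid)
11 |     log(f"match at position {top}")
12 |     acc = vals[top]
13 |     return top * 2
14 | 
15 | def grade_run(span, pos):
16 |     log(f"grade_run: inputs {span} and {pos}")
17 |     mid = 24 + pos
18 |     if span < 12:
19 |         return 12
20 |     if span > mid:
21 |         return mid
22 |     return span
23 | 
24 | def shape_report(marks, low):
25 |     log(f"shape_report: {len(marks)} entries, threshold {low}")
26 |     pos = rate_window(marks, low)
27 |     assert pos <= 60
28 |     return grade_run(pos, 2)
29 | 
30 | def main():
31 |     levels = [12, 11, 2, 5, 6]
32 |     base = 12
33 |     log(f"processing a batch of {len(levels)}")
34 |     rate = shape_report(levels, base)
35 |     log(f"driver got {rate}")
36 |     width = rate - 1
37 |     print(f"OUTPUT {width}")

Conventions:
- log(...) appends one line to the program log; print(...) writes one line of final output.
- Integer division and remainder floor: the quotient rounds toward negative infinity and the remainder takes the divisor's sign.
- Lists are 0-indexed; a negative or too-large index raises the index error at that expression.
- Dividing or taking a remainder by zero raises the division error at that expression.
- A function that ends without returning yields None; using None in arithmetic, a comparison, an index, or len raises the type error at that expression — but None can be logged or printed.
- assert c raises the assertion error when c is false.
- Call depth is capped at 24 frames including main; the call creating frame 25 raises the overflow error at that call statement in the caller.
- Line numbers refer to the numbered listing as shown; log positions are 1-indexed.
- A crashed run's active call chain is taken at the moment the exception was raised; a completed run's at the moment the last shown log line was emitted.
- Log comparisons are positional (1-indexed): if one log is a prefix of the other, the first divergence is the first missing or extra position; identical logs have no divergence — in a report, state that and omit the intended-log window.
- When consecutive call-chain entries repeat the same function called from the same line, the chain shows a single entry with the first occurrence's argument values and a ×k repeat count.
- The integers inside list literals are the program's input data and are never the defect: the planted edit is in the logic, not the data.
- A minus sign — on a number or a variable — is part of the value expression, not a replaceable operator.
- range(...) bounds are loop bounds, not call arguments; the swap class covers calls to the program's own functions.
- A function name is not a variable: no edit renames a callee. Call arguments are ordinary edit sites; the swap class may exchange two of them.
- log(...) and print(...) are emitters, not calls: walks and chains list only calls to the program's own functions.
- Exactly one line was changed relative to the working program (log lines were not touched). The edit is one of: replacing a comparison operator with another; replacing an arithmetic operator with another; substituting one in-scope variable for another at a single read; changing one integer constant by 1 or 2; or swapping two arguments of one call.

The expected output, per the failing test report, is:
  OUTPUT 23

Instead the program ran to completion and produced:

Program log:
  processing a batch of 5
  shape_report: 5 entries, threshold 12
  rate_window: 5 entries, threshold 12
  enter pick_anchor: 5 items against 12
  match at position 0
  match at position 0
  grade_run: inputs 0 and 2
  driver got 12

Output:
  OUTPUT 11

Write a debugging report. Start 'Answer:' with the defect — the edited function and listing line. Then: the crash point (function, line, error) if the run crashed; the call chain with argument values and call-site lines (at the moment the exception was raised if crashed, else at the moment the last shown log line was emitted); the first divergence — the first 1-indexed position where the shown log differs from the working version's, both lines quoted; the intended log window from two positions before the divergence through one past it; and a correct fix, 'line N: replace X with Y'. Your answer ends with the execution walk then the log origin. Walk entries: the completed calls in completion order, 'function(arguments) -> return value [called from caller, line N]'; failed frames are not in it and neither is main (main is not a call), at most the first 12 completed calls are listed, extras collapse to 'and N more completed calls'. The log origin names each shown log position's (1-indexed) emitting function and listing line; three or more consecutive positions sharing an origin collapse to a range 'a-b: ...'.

Answer: the defect is in rate_window at line 13.
The tell: Position 7 is the first bad log line: 'grade_run: inputs 0 and 2' should read 'grade_run: inputs 24 and 2'.
Call chain: main.
First divergence: position 7 — shown 'grade_run: inputs 0 and 2', intended 'grade_run: inputs 24 and 2'.
Intended log window:
  5: match at position 0
  6: match at position 0
  7: grade_run: inputs 24 and 2
  8: driver got 24
Execution walk:
  pick_anchor([12, 11, 2, 5, 6], 12) -> 0  [called from rate_window, line 10]
  rate_window([12, 11, 2, 5, 6], 12) -> 0  [called from shape_report, line 26]
  grade_run(0, 2) -> 12  [called from shape_report, line 28]
  shape_report([12, 11, 2, 5, 6], 12) -> 12  [called from main, line 34]
Origin of each log line:
  1 — main, line 33
  2 — shape_report, line 25
  3 — rate_window, line 9
  4 — pick_anchor, line 2
  5 — pick_anchor, line 5
  6 — rate_window, line 11
  7 — grade_run, line 16
  8 — main, line 35
A correct fix: line 13: replace `top` with `acc`.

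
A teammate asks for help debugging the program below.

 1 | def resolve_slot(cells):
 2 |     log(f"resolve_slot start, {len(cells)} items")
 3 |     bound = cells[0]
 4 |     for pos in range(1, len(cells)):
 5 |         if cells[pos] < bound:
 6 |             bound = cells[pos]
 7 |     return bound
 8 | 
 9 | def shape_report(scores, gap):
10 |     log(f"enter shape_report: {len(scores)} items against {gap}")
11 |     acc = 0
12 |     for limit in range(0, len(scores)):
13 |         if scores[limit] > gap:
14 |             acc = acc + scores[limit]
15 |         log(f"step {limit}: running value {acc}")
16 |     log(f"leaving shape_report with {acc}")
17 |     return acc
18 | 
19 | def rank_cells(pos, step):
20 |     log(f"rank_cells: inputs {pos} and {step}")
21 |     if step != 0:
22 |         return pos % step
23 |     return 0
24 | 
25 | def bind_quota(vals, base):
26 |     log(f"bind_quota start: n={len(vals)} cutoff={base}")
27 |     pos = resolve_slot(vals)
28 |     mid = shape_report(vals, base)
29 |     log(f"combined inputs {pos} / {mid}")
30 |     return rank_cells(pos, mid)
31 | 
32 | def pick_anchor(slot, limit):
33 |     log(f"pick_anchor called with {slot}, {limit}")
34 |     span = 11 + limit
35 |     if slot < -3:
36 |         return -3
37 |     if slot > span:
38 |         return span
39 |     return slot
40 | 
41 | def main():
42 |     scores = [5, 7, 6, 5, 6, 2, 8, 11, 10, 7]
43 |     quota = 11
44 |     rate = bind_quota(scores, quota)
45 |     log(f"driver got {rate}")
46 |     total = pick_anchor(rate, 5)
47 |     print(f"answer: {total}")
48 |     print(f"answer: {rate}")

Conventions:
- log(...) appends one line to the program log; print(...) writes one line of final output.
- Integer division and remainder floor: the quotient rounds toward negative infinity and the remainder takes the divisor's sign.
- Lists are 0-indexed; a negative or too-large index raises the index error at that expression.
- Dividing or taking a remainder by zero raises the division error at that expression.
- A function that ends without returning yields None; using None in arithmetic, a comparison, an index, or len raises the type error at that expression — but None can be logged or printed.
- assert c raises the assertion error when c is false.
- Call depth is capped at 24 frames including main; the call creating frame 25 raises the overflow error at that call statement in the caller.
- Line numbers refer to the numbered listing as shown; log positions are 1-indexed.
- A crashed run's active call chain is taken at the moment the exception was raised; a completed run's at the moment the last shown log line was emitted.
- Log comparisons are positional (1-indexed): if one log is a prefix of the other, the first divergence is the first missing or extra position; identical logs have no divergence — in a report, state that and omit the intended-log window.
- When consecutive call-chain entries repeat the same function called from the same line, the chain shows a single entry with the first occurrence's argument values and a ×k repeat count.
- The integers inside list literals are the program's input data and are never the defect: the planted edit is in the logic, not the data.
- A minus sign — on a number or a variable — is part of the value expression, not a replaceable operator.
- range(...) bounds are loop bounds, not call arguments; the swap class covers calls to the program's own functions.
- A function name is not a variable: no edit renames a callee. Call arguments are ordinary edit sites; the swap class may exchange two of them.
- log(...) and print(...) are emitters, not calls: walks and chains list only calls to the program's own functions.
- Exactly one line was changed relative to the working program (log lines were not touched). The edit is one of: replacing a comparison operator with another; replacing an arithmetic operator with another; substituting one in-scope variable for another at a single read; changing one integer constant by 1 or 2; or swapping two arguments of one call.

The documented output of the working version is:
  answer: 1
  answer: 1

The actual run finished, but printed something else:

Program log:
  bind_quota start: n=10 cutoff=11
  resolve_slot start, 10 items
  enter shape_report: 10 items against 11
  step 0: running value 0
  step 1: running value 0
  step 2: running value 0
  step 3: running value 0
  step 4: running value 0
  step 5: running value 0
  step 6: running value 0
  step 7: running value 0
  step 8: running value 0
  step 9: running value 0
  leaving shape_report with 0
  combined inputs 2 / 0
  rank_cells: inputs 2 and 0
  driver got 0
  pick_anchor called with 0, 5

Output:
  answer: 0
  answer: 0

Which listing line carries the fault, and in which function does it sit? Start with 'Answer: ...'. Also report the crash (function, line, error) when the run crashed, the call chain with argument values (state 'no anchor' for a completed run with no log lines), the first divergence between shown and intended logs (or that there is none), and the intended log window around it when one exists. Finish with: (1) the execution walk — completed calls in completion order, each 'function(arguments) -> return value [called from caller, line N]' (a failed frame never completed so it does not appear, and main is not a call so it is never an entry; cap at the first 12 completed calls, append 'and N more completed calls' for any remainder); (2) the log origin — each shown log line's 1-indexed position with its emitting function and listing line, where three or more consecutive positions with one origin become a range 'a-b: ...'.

Answer: the defect is in rank_cells at line 23.
The tell: Everything matches until log position 17, which reads 'driver got 0' in place of 'driver got 1'.
Call chain: main -> pick_anchor(0, 5) (called at line 46).
First divergence: position 17; shown 'driver got 0' vs intended 'driver got 1'.
Intended log window:
  15: combined inputs 2 / 0
  16: rank_cells: inputs 2 and 0
  17: driver got 1
  18: pick_anchor called with 1, 5
Execution walk:
  resolve_slot([5, 7, 6, 5, 6, 2, 8, 11, 10, 7]) -> 2  [called from bind_quota, line 27]
  shape_report([5, 7, 6, 5, 6, 2, 8, 11, 10, 7], 11) -> 0  [called from bind_quota, line 28]
  rank_cells(2, 0) -> 0  [called from bind_quota, line 30]
  bind_quota([5, 7, 6, 5, 6, 2, 8, 11, 10, 7], 11) -> 0  [called from main, line 44]
  pick_anchor(0, 5) -> 0  [called from main, line 46]
Log origin:
  1 — bind_quota, line 26
  2 — resolve_slot, line 2
  3 — shape_report, line 10
  4-13 — shape_report, line 15
  14 — shape_report, line 16
  15 — bind_quota, line 29
  16 — rank_cells, line 20
  17 — main, line 45
  18 — pick_anchor, line 33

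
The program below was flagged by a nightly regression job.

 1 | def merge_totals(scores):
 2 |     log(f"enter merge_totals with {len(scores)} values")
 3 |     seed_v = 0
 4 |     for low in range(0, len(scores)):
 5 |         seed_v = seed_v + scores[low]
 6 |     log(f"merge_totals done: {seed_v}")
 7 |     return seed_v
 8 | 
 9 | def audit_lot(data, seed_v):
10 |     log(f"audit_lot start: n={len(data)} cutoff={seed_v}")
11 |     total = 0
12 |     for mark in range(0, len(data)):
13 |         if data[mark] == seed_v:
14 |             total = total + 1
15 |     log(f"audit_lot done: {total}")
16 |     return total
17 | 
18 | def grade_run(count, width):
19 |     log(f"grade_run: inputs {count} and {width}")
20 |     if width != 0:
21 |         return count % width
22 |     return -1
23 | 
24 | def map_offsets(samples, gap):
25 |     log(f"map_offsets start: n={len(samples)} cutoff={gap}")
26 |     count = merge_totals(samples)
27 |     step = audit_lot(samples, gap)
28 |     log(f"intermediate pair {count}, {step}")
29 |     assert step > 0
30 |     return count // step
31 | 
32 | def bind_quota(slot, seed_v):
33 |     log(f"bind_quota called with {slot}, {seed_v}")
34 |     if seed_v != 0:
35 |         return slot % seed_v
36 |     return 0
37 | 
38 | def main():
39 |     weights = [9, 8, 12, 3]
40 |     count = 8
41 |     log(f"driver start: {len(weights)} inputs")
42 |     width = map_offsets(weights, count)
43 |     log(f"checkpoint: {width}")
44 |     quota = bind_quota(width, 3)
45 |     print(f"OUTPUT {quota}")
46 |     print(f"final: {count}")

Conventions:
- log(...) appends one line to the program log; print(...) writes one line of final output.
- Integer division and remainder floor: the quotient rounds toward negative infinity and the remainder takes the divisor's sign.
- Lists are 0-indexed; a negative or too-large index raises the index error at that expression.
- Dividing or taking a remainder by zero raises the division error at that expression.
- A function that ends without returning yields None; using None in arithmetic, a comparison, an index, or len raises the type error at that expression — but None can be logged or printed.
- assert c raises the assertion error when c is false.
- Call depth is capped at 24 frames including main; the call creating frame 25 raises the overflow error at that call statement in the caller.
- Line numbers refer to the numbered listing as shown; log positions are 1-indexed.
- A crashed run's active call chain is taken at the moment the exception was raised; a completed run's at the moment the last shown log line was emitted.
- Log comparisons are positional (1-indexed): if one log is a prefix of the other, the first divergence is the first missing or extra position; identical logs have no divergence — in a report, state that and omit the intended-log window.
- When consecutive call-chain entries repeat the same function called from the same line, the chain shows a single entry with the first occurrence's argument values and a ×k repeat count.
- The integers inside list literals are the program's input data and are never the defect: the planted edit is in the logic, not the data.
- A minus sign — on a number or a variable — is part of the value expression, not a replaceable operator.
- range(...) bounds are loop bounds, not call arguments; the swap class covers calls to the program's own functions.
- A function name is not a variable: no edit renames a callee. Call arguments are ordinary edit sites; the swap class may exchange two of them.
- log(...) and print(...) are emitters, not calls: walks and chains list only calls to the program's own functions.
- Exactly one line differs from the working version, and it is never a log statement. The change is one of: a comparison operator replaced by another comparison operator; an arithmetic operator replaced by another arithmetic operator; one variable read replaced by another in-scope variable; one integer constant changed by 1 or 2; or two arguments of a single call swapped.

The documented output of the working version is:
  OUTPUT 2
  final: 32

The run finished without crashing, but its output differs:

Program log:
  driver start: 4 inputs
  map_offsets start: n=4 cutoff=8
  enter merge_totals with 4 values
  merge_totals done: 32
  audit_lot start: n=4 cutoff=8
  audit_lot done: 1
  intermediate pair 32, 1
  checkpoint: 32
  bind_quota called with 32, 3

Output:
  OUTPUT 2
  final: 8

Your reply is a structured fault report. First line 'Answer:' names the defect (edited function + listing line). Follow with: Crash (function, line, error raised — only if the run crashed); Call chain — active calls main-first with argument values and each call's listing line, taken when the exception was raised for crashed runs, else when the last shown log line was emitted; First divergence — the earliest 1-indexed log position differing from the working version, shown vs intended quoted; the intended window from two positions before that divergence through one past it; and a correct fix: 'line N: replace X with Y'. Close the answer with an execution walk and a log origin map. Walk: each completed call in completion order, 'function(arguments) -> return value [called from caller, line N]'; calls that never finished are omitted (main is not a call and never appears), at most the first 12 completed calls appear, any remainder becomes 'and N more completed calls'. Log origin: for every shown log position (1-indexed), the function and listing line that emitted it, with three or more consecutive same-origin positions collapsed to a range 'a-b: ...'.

Answer: the defect is in main at line 46.
Core observation: The two runs log identically and part ways only at the printed values.
Call chain: main -> bind_quota(32, 3) (called at line 44).
First divergence: there is none — every log position agrees.
Execution walk:
  merge_totals([9, 8, 12, 3]) -> 32  [called from map_offsets, line 26]
  audit_lot([9, 8, 12, 3], 8) -> 1  [called from map_offsets, line 27]
  map_offsets([9, 8, 12, 3], 8) -> 32  [called from main, line 42]
  bind_quota(32, 3) -> 2  [called from main, line 44]
Log line origins:
  1: emitted by main (line 41)
  2: emitted by map_offsets (line 25)
  3: emitted by merge_totals (line 2)
  4: emitted by merge_totals (line 6)
  5: emitted by audit_lot (line 10)
  6: emitted by audit_lot (line 15)
  7: emitted by map_offsets (line 28)
  8: emitted by main (line 43)
  9: emitted by bind_quota (line 33)
A correct fix: line 46: replace `count` with `width`.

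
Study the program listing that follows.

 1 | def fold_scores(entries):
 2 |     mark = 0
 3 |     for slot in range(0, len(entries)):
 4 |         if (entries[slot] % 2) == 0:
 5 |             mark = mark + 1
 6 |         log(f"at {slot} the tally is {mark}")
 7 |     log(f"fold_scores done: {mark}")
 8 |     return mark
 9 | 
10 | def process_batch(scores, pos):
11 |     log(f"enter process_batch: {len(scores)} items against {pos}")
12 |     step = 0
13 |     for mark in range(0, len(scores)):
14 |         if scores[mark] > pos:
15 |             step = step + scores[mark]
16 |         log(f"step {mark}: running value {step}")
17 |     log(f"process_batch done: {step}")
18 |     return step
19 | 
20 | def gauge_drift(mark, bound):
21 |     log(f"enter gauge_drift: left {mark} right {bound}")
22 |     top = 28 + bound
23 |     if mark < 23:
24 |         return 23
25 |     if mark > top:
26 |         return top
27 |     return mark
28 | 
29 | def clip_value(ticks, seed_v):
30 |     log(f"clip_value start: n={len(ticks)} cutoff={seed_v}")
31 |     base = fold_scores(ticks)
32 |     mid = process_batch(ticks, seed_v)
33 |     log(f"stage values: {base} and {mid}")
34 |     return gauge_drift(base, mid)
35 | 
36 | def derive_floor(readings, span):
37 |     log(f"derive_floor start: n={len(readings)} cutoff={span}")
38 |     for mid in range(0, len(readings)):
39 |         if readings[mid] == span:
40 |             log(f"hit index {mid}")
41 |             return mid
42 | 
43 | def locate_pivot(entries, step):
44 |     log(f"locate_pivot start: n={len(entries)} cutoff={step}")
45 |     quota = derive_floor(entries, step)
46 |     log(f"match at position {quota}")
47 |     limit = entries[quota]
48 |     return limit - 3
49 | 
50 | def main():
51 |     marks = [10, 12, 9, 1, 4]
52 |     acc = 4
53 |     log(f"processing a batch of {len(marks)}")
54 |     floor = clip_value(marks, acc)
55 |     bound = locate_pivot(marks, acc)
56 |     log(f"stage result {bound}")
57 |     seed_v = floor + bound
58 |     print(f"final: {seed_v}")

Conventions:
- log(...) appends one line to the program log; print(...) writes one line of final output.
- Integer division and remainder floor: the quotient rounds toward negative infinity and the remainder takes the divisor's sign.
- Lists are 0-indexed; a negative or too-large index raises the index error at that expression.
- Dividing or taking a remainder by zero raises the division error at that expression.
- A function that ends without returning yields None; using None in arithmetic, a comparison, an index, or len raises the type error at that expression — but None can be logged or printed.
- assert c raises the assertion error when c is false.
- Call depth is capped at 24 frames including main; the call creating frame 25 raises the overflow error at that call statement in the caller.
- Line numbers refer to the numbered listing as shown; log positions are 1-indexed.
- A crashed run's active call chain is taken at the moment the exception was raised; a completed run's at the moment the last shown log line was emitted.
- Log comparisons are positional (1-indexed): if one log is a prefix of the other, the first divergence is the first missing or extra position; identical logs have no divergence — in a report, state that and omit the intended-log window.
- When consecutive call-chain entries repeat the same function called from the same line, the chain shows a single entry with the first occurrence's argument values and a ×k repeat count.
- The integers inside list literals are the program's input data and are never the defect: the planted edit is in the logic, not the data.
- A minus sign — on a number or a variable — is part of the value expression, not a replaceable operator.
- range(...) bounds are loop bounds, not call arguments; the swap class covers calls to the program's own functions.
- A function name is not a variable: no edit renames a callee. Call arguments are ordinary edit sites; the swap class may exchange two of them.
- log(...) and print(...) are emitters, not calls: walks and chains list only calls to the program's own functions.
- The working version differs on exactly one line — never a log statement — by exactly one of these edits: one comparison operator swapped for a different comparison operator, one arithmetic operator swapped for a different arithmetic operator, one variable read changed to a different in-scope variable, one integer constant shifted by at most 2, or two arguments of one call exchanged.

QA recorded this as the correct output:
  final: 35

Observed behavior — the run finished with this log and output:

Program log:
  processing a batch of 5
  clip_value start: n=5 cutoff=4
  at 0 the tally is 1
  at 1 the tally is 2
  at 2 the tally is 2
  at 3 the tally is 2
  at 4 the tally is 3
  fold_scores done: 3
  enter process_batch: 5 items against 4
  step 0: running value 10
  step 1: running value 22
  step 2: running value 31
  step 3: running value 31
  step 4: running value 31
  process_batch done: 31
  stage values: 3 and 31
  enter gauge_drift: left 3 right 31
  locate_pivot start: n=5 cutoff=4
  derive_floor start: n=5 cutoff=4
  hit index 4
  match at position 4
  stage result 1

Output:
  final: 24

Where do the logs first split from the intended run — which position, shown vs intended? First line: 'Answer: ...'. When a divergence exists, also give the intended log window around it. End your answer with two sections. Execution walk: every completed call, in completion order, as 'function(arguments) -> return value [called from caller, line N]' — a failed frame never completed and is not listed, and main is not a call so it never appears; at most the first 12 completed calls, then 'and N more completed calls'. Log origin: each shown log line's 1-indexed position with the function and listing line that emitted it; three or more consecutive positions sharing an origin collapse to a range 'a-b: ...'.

Answer: at position 22 the run shows 'stage result 1' where the working version logs 'stage result 12'.
Intended log window:
  20: hit index 4
  21: match at position 4
  22: stage result 12
Execution walk:
  fold_scores([10, 12, 9, 1, 4]) -> 3  [called from clip_value, line 31]
  process_batch([10, 12, 9, 1, 4], 4) -> 31  [called from clip_value, line 32]
  gauge_drift(3, 31) -> 23  [called from clip_value, line 34]
  clip_value([10, 12, 9, 1, 4], 4) -> 23  [called from main, line 54]
  derive_floor([10, 12, 9, 1, 4], 4) -> 4  [called from locate_pivot, line 45]
  locate_pivot([10, 12, 9, 1, 4], 4) -> 1  [called from main, line 55]
Log origin:
  1: logged in main at line 53
  2: logged in clip_value at line 30
  3-7: logged in fold_scores at line 6
  8: logged in fold_scores at line 7
  9: logged in process_batch at line 11
  10-14: logged in process_batch at line 16
  15: logged in process_batch at line 17
  16: logged in clip_value at line 33
  17: logged in gauge_drift at line 21
  18: logged in locate_pivot at line 44
  19: logged in derive_floor at line 37
  20: logged in derive_floor at line 40
  21: logged in locate_pivot at line 46
  22: logged in main at line 56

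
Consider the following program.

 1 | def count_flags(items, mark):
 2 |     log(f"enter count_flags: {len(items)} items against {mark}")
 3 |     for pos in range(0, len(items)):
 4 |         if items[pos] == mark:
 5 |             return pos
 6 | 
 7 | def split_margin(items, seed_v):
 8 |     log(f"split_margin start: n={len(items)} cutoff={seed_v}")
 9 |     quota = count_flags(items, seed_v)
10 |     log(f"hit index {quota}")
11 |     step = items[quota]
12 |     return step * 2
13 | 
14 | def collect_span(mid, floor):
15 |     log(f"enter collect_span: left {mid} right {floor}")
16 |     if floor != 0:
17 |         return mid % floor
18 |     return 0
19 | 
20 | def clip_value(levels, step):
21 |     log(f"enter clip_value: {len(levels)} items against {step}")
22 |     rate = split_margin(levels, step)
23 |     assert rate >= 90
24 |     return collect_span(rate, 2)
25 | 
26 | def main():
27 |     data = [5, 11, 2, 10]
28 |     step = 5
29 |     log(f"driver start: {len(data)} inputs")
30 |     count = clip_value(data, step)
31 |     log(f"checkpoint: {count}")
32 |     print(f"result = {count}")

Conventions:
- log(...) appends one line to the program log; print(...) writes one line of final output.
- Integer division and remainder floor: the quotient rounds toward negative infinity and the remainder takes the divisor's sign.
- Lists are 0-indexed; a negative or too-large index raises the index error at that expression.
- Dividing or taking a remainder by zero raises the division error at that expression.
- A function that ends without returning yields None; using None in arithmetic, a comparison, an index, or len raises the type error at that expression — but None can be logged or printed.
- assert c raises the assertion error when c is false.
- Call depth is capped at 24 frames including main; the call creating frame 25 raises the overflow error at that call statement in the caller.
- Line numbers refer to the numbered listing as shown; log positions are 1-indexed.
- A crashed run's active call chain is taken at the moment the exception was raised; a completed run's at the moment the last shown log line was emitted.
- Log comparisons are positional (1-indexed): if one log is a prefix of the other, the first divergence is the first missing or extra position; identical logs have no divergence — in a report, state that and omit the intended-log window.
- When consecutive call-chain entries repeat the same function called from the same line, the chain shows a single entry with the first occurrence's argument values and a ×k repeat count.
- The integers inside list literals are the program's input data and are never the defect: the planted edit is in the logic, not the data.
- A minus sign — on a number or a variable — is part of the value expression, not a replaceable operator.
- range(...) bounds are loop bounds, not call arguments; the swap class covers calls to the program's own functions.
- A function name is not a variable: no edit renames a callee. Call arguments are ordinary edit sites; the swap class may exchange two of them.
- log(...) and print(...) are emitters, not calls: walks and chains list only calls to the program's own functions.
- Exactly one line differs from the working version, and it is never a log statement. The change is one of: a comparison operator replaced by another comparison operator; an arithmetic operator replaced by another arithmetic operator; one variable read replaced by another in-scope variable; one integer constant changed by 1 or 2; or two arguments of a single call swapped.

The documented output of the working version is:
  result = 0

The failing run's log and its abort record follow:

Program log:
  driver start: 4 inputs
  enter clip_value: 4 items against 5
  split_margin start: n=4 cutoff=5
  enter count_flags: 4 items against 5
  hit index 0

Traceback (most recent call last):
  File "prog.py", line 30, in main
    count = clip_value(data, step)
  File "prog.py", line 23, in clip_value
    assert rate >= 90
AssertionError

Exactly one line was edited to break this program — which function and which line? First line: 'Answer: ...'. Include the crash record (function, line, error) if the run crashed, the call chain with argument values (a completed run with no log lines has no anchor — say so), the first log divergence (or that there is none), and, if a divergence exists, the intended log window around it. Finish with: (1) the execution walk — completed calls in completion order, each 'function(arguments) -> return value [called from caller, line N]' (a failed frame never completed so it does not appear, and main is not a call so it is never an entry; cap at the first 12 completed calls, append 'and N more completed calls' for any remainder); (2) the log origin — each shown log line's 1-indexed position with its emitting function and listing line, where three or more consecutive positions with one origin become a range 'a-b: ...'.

Answer: the defect is in clip_value at line 23.
Key observation: After 5 matching log lines the faulty run goes silent, while the working version continues with 'enter collect_span: left 10 right 2'.
Crash: clip_value, line 23, AssertionError.
Call chain: main -> clip_value([5, 11, 2, 10], 5) (called at line 30).
First divergence: position 6; the shown log stops at 5 lines while the working version next logs 'enter collect_span: left 10 right 2'.
Intended log window:
  4: enter count_flags: 4 items against 5
  5: hit index 0
  6: enter collect_span: left 10 right 2
  7: checkpoint: 0
Execution walk:
  count_flags([5, 11, 2, 10], 5) -> 0  [called from split_margin, line 9]
  split_margin([5, 11, 2, 10], 5) -> 10  [called from clip_value, line 22]
Origin of each log line:
  1 — main, line 29
  2 — clip_value, line 21
  3 — split_margin, line 8
  4 — count_flags, line 2
  5 — split_margin, line 10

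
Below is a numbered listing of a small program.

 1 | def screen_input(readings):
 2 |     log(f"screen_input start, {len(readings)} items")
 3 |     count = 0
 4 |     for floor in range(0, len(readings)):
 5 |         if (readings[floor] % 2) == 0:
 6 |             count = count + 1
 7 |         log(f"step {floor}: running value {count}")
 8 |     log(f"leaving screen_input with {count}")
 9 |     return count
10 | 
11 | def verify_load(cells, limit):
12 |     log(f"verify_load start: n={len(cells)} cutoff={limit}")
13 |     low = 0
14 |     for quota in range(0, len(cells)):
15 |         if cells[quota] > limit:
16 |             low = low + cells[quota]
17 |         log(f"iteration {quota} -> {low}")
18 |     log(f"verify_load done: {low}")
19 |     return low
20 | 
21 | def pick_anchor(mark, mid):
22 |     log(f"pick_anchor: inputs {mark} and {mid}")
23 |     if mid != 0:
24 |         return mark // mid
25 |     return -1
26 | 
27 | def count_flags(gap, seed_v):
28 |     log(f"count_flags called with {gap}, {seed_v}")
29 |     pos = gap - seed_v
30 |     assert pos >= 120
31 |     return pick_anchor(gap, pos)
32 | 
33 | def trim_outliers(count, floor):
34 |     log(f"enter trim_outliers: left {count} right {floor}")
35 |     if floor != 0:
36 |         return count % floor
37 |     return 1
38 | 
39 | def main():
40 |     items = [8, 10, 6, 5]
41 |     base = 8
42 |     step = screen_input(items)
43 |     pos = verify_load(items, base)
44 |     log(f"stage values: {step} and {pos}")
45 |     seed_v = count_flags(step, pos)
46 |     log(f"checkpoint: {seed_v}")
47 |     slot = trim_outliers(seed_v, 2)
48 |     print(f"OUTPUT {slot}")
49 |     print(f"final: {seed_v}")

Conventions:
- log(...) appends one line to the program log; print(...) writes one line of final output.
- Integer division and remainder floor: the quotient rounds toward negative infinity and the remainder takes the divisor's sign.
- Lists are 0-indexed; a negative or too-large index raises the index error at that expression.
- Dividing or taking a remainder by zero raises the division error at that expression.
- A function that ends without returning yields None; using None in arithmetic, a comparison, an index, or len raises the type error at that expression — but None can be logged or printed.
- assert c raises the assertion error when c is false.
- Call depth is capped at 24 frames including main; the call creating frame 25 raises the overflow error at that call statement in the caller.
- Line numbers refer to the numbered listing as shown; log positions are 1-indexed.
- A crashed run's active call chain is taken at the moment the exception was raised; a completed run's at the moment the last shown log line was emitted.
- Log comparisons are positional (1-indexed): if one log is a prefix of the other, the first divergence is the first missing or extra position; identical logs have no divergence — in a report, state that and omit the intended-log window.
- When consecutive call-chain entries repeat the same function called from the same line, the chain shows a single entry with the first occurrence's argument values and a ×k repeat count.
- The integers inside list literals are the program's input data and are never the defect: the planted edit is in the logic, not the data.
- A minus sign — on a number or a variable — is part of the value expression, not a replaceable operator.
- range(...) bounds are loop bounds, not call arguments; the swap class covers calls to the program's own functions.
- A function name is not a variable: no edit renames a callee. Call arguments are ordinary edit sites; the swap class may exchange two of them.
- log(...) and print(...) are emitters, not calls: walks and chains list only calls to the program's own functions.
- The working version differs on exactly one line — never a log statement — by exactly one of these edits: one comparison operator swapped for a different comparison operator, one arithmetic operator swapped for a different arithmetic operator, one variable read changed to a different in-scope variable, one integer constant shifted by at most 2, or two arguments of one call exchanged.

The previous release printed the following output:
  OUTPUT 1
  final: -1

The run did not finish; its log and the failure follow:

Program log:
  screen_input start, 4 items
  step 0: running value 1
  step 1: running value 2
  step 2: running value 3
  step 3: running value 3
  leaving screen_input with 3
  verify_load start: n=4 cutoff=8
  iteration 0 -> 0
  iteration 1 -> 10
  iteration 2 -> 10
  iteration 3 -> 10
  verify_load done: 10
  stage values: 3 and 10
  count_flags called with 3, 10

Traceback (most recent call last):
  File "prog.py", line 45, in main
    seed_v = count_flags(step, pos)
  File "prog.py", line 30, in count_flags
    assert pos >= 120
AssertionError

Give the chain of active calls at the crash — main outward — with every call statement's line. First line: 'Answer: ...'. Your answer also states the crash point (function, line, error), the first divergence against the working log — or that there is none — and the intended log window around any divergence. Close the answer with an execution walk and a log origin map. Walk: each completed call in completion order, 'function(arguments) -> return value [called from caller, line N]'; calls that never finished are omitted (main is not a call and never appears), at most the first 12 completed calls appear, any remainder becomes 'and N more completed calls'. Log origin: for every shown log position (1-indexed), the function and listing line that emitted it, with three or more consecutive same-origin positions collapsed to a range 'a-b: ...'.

Answer: main -> count_flags (called at line 45).
The tell: A complete run would log 'pick_anchor: inputs 3 and -7' next, but this one stopped at 14 lines.
Crash: count_flags, line 30, AssertionError.
First divergence: position 15; the shown log stops at 14 lines while the working version next logs 'pick_anchor: inputs 3 and -7'.
Intended log window:
  13: stage values: 3 and 10
  14: count_flags called with 3, 10
  15: pick_anchor: inputs 3 and -7
  16: checkpoint: -1
Execution walk:
  screen_input([8, 10, 6, 5]) -> 3  [called from main, line 42]
  verify_load([8, 10, 6, 5], 8) -> 10  [called from main, line 43]
Origin of each log line:
  1: emitted by screen_input (line 2)
  2-5: emitted by screen_input (line 7)
  6: emitted by screen_input (line 8)
  7: emitted by verify_load (line 12)
  8-11: emitted by verify_load (line 17)
  12: emitted by verify_load (line 18)
  13: emitted by main (line 44)
  14: emitted by count_flags (line 28)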